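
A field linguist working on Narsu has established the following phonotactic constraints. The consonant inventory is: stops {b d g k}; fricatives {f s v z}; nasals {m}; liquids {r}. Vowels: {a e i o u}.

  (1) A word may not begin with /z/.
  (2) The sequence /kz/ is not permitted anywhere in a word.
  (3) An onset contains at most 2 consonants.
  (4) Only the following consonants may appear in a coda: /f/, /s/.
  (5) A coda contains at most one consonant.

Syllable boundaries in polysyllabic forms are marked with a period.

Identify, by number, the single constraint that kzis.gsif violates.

2

kzis.gsif: contains banned sequence /kz/.
This is a violation of constraint 2: "The sequence /kz/ is not permitted anywhere in a word."
The remaining constraints (1, 3, 4, 5) are satisfied.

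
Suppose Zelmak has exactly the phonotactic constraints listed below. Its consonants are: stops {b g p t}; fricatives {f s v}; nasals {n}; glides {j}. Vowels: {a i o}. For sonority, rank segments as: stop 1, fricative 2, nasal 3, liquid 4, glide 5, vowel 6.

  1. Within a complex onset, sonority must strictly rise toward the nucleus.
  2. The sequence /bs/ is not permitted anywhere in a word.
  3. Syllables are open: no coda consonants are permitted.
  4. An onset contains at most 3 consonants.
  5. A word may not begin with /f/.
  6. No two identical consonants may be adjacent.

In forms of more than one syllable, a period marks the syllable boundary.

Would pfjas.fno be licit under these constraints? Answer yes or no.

pfjas.fno — violates constraint 3: syllable 1 coda /s/ has 1 consonant (> 0) → illicit

no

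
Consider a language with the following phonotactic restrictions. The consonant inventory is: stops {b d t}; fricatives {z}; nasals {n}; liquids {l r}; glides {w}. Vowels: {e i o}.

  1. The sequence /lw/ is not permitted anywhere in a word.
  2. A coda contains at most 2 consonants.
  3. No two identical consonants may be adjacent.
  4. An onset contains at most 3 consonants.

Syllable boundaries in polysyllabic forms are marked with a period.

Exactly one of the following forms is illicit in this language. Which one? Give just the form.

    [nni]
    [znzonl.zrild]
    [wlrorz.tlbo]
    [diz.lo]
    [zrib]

[nni]

[nni] — violates constraint 3: adjacent identical consonants /nn/ → illicit
[znzonl.zrild] — σ1 onset /znz/ (3C), coda /nl/ (2C) ok; σ2 onset /zr/ (2C), coda /ld/ (2C) ok → licit
[wlrorz.tlbo] — σ1 onset /wlr/ (3C), coda /rz/ (2C) ok; σ2 onset /tlb/ (3C), coda /∅/ ok → licit
[diz.lo] — σ1 onset /d/, coda /z/ ok; σ2 onset /l/, coda /∅/ ok → licit
[zrib] — σ1 onset /zr/ (2C), coda /b/ ok → licit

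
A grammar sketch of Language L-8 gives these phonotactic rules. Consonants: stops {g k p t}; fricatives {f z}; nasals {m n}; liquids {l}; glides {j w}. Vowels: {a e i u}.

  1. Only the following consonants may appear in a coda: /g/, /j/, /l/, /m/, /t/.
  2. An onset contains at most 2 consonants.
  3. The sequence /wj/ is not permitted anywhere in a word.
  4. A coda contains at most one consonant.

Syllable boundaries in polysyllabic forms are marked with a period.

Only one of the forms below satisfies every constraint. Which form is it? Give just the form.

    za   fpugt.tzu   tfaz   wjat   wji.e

za — σ1 onset /z/, coda /∅/ ok → well-formed
fpugt.tzu — violates constraint 4: syllable 1 coda /gt/ has 2 consonants (> 1) → ill-formed
tfaz — violates constraint 1: syllable 1 coda contains /z/, which is not a licensed coda consonant → ill-formed
wjat — violates constraint 3: contains banned sequence /wj/ → ill-formed
wji.e — violates constraint 3: contains banned sequence /wj/ → ill-formed

za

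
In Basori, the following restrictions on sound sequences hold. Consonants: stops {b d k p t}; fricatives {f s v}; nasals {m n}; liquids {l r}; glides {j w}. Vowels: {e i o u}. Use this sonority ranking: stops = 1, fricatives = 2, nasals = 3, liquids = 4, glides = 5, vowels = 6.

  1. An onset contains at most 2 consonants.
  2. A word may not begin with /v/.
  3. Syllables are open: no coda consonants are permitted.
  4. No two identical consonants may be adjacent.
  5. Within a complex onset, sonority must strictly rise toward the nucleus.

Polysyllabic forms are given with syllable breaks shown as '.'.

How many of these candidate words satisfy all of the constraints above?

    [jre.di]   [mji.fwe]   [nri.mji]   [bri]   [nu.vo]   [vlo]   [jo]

[jre.di] — violates constraint 5: syllable 1 onset /jr/: /j/ (glide, 5) → /r/ (liquid, 4) does not rise → illicit
[mji.fwe] — σ1 onset /mj/ (3→5 rises), coda /∅/ ok; σ2 onset /fw/ (2→5 rises), coda /∅/ ok → licit
[nri.mji] — σ1 onset /nr/ (3→4 rises), coda /∅/ ok; σ2 onset /mj/ (3→5 rises), coda /∅/ ok → licit
[bri] — σ1 onset /br/ (1→4 rises), coda /∅/ ok → licit
[nu.vo] — σ1 onset /n/, coda /∅/ ok; σ2 onset /v/, coda /∅/ ok → licit
[vlo] — violates constraint 2: word begins with /v/ → illicit
[jo] — σ1 onset /j/, coda /∅/ ok → licit
Licit: [mji.fwe], [nri.mji], [bri], [nu.vo], [jo] → 5.

5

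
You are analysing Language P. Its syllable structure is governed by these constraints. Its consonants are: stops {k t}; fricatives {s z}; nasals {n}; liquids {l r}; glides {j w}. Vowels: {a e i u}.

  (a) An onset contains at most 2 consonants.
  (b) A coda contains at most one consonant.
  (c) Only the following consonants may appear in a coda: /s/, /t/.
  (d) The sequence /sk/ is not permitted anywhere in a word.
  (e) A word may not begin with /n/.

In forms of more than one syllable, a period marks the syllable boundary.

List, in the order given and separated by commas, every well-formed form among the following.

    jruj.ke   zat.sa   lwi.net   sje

zat.sa, lwi.net, sje

jruj.ke — violates constraint (c): syllable 1 coda contains /j/, which is not a licensed coda consonant → ill-formed
zat.sa — σ1 onset /z/, coda /t/ ok; σ2 onset /s/, coda /∅/ ok → well-formed
lwi.net — σ1 onset /lw/ (2C), coda /∅/ ok; σ2 onset /n/, coda /t/ ok → well-formed
sje — σ1 onset /sj/ (2C), coda /∅/ ok → well-formed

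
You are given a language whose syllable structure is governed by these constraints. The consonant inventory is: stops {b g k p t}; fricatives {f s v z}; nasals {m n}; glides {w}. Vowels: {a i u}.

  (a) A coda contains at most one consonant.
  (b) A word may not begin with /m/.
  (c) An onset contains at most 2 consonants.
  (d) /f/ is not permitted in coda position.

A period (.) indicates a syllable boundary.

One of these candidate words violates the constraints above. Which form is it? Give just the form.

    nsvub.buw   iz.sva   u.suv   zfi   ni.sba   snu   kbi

nsvub.buw — violates constraint (c): syllable 1 onset /nsv/ has 3 consonants (> 2) → illicit
iz.sva — σ1 onset /∅/, coda /z/ ok; σ2 onset /sv/ (2C), coda /∅/ ok → licit
u.suv — σ1 onset /∅/, coda /∅/ ok; σ2 onset /s/, coda /v/ ok → licit
zfi — σ1 onset /zf/ (2C), coda /∅/ ok → licit
ni.sba — σ1 onset /n/, coda /∅/ ok; σ2 onset /sb/ (2C), coda /∅/ ok → licit
snu — σ1 onset /sn/ (2C), coda /∅/ ok → licit
kbi — σ1 onset /kb/ (2C), coda /∅/ ok → licit

nsvub.buw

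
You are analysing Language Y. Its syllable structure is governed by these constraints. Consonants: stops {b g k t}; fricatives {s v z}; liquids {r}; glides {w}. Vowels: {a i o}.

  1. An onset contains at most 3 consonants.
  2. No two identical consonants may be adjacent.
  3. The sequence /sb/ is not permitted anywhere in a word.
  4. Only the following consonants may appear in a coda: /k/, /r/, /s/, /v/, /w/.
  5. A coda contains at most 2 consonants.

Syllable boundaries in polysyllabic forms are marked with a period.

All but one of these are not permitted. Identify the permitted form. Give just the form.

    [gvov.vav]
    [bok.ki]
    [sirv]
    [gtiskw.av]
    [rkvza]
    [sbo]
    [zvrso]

[sirv]

[gvov.vav] — violates constraint 2: adjacent identical consonants /vv/ → not permitted
[bok.ki] — violates constraint 2: adjacent identical consonants /kk/ → not permitted
[sirv] — σ1 onset /s/, coda /rv/ (2C) ok → permitted
[gtiskw.av] — violates constraint 5: syllable 1 coda /skw/ has 3 consonants (> 2) → not permitted
[rkvza] — violates constraint 1: syllable 1 onset /rkvz/ has 4 consonants (> 3) → not permitted
[sbo] — violates constraint 3: contains banned sequence /sb/ → not permitted
[zvrso] — violates constraint 1: syllable 1 onset /zvrs/ has 4 consonants (> 3) → not permitted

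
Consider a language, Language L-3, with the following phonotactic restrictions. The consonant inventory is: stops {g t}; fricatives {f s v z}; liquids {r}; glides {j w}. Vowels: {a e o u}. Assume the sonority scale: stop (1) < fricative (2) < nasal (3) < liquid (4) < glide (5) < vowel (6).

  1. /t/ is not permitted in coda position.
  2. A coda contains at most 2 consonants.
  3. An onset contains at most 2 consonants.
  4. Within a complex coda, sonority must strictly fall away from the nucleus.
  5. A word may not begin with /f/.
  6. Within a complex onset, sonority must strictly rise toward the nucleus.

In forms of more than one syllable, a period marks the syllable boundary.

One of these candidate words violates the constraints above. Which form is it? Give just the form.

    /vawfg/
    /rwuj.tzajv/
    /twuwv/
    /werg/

/vawfg/ — violates constraint 2: syllable 1 coda /wfg/ has 3 consonants (> 2) → ill-formed
/rwuj.tzajv/ — σ1 onset /rw/ (4→5 rises), coda /j/ ok; σ2 onset /tz/ (1→2 rises), coda /jv/ (5→2 falls) ok → well-formed
/twuwv/ — σ1 onset /tw/ (1→5 rises), coda /wv/ (5→2 falls) ok → well-formed
/werg/ — σ1 onset /w/, coda /rg/ (4→1 falls) ok → well-formed

/vawfg/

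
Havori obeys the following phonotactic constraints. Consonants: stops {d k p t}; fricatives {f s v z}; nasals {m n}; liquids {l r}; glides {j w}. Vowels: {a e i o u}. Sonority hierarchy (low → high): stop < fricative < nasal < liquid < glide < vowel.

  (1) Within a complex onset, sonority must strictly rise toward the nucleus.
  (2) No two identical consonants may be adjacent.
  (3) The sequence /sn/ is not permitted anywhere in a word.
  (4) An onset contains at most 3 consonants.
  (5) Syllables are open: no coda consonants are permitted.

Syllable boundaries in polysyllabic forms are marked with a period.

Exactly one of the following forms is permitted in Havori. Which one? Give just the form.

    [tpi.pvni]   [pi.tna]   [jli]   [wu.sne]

[pi.tna]

[tpi.pvni] — violates constraint 1: syllable 1 onset /tp/: /t/ (stop, 1) → /p/ (stop, 1) does not rise → not permitted
[pi.tna] — σ1 onset /p/, coda /∅/ ok; σ2 onset /tn/ (1→3 rises), coda /∅/ ok → permitted
[jli] — violates constraint 1: syllable 1 onset /jl/: /j/ (glide, 5) → /l/ (liquid, 4) does not rise → not permitted
[wu.sne] — violates constraint 3: contains banned sequence /sn/ → not permitted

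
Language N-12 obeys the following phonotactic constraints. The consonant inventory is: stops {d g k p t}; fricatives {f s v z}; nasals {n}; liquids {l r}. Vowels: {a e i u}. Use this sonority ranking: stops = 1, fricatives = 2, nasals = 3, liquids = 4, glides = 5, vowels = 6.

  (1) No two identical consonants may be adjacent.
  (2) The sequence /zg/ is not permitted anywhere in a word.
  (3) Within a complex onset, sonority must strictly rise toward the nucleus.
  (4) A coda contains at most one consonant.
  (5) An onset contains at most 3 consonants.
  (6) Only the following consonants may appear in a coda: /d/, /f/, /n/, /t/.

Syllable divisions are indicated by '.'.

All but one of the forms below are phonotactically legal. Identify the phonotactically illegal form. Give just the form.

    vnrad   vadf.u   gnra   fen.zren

vnrad — σ1 onset /vnr/ (2→3→4 rises), coda /d/ ok → phonotactically legal
vadf.u — violates constraint 4: syllable 1 coda /df/ has 2 consonants (> 1) → phonotactically illegal
gnra — σ1 onset /gnr/ (1→3→4 rises), coda /∅/ ok → phonotactically legal
fen.zren — σ1 onset /f/, coda /n/ ok; σ2 onset /zr/ (2→4 rises), coda /n/ ok → phonotactically legal

vadf.u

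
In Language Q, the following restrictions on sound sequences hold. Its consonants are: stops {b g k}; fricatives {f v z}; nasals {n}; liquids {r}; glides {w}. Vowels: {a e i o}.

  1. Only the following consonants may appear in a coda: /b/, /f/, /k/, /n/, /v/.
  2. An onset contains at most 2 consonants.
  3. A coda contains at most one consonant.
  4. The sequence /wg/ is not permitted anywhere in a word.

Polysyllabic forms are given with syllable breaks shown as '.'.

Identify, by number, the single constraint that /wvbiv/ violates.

2

/wvbiv/: syllable 1 onset /wvb/ has 3 consonants (> 2).
This is a violation of constraint 2: "An onset contains at most 2 consonants."
The remaining constraints (1, 3, 4) are satisfied.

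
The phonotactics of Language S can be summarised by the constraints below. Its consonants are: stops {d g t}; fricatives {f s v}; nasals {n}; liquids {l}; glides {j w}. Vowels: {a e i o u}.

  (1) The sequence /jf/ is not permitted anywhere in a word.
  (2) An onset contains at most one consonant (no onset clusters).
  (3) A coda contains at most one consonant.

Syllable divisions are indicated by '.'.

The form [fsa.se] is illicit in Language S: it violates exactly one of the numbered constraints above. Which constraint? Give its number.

2

[fsa.se]: syllable 1 onset /fs/ has 2 consonants (> 1).
This is a violation of constraint 2: "An onset contains at most one consonant (no onset clusters)."
The remaining constraints (1, 3) are satisfied.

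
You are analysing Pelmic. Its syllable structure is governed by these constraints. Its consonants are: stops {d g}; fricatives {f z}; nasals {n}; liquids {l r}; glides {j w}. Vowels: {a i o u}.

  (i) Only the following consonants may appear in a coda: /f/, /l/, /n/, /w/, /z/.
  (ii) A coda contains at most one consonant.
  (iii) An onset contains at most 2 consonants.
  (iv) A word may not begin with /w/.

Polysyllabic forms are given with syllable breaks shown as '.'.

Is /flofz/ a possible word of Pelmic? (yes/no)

no

/flofz/ — violates constraint (ii): syllable 1 coda /fz/ has 2 consonants (> 1) → ill-formed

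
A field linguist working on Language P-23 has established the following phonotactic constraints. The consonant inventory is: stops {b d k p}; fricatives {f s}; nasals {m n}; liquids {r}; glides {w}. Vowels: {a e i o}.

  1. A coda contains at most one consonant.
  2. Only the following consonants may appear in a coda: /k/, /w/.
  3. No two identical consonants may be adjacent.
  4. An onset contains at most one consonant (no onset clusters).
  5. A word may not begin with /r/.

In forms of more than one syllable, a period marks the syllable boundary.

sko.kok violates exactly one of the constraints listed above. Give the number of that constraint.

sko.kok: syllable 1 onset /sk/ has 2 consonants (> 1).
This is a violation of constraint 4: "An onset contains at most one consonant (no onset clusters)."
The remaining constraints (1, 2, 3, 5) are satisfied.

4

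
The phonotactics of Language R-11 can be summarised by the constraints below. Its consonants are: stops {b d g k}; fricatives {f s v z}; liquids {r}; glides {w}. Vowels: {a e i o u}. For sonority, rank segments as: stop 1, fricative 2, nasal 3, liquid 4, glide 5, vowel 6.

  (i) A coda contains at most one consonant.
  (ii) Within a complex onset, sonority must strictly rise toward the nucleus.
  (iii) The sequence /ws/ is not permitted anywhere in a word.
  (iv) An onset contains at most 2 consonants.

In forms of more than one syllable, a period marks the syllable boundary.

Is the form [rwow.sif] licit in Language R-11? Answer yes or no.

no

[rwow.sif] — violates constraint (iii): contains banned sequence /ws/ → illicit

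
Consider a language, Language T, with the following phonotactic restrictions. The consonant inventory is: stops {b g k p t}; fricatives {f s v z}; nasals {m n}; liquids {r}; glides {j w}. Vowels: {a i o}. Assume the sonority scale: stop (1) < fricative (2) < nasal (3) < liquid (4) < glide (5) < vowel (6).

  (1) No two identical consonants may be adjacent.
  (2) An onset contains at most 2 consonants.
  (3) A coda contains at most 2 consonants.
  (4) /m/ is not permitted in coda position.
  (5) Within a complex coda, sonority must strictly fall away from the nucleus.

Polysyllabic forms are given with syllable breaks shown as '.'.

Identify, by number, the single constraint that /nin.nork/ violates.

1

/nin.nork/: adjacent identical consonants /nn/.
This is a violation of constraint 1: "No two identical consonants may be adjacent."
The remaining constraints (2, 3, 4, 5) are satisfied.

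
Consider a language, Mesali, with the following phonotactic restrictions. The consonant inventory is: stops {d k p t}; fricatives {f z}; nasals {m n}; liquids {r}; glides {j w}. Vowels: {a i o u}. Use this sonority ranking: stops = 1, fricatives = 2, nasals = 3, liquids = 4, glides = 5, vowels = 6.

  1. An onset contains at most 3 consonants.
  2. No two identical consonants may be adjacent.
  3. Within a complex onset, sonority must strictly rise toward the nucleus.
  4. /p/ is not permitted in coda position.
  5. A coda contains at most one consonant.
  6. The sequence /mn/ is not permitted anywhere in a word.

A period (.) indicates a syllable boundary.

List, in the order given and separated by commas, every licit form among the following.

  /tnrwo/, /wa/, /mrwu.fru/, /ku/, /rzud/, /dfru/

/wa/, /mrwu.fru/, /ku/, /dfru/

/tnrwo/ — violates constraint 1: syllable 1 onset /tnrw/ has 4 consonants (> 3) → illicit
/wa/ — σ1 onset /w/, coda /∅/ ok → licit
/mrwu.fru/ — σ1 onset /mrw/ (3→4→5 rises), coda /∅/ ok; σ2 onset /fr/ (2→4 rises), coda /∅/ ok → licit
/ku/ — σ1 onset /k/, coda /∅/ ok → licit
/rzud/ — violates constraint 3: syllable 1 onset /rz/: /r/ (liquid, 4) → /z/ (fricative, 2) does not rise → illicit
/dfru/ — σ1 onset /dfr/ (1→2→4 rises), coda /∅/ ok → licit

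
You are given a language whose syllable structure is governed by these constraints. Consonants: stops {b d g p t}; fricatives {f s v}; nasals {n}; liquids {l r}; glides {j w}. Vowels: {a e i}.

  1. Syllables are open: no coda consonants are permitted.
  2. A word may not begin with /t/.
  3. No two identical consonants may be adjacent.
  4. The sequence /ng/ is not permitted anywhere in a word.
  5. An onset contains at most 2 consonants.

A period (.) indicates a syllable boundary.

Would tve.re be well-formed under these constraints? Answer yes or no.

tve.re — violates constraint 2: word begins with /t/ → ill-formed

no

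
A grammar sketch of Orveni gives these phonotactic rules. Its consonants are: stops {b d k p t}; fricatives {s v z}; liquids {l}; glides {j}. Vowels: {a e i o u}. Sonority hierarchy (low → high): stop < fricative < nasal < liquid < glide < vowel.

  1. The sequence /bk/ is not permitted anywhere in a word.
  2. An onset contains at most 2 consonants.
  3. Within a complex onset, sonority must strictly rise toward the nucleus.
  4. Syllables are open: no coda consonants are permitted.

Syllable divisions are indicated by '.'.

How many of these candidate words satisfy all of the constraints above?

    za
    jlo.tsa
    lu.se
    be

3

za — σ1 onset /z/, coda /∅/ ok → phonotactically legal
jlo.tsa — violates constraint 3: syllable 1 onset /jl/: /j/ (glide, 5) → /l/ (liquid, 4) does not rise → phonotactically illegal
lu.se — σ1 onset /l/, coda /∅/ ok; σ2 onset /s/, coda /∅/ ok → phonotactically legal
be — σ1 onset /b/, coda /∅/ ok → phonotactically legal
Phonotactically legal: za, lu.se, be → 3.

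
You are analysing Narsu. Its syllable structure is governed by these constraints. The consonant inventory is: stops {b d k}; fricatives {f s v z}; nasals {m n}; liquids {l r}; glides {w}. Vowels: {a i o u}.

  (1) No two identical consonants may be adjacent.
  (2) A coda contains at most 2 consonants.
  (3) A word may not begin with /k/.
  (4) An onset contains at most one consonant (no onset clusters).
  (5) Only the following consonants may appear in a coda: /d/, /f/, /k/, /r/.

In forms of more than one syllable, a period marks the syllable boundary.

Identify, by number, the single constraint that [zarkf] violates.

[zarkf]: syllable 1 coda /rkf/ has 3 consonants (> 2).
This is a violation of constraint 2: "A coda contains at most 2 consonants."
The remaining constraints (1, 3, 4, 5) are satisfied.

2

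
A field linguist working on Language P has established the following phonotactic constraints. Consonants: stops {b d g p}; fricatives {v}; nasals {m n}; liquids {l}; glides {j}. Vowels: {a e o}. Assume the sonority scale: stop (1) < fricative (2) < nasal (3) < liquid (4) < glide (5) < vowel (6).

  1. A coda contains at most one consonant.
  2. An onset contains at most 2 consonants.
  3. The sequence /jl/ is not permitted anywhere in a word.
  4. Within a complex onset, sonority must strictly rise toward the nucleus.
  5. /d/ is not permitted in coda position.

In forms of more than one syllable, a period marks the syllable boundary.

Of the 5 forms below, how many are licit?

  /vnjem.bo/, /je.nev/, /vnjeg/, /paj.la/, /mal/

2

/vnjem.bo/ — violates constraint 2: syllable 1 onset /vnj/ has 3 consonants (> 2) → illicit
/je.nev/ — σ1 onset /j/, coda /∅/ ok; σ2 onset /n/, coda /v/ ok → licit
/vnjeg/ — violates constraint 2: syllable 1 onset /vnj/ has 3 consonants (> 2) → illicit
/paj.la/ — violates constraint 3: contains banned sequence /jl/ → illicit
/mal/ — σ1 onset /m/, coda /l/ ok → licit
Licit: /je.nev/, /mal/ → 2.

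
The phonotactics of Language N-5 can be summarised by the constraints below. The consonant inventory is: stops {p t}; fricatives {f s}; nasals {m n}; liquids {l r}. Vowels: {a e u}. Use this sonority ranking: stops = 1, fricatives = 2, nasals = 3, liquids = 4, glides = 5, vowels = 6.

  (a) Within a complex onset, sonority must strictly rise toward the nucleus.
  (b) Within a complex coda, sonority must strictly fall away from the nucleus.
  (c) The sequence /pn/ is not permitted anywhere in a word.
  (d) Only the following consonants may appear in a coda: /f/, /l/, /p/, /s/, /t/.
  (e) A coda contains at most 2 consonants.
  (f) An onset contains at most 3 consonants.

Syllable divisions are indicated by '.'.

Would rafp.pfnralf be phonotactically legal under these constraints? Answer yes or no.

rafp.pfnralf — violates constraint (f): syllable 2 onset /pfnr/ has 4 consonants (> 3) → phonotactically illegal

no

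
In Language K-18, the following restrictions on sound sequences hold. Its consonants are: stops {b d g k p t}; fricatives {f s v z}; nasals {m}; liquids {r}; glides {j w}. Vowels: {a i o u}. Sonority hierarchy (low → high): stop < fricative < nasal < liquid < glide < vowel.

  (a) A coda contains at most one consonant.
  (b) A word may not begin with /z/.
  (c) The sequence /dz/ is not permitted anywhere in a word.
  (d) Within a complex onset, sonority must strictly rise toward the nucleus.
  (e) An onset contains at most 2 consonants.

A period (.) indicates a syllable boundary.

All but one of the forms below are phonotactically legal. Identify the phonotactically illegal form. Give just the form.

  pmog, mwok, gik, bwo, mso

pmog — σ1 onset /pm/ (1→3 rises), coda /g/ ok → phonotactically legal
mwok — σ1 onset /mw/ (3→5 rises), coda /k/ ok → phonotactically legal
gik — σ1 onset /g/, coda /k/ ok → phonotactically legal
bwo — σ1 onset /bw/ (1→5 rises), coda /∅/ ok → phonotactically legal
mso — violates constraint (d): syllable 1 onset /ms/: /m/ (nasal, 3) → /s/ (fricative, 2) does not rise → phonotactically illegal

mso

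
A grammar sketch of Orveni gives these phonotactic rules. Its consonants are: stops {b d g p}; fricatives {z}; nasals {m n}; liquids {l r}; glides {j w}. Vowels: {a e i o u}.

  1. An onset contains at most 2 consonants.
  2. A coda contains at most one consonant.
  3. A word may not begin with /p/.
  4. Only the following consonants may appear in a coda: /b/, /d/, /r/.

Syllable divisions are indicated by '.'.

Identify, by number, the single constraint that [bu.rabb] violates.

[bu.rabb]: syllable 2 coda /bb/ has 2 consonants (> 1).
This is a violation of constraint 2: "A coda contains at most one consonant."
The remaining constraints (1, 3, 4) are satisfied.

2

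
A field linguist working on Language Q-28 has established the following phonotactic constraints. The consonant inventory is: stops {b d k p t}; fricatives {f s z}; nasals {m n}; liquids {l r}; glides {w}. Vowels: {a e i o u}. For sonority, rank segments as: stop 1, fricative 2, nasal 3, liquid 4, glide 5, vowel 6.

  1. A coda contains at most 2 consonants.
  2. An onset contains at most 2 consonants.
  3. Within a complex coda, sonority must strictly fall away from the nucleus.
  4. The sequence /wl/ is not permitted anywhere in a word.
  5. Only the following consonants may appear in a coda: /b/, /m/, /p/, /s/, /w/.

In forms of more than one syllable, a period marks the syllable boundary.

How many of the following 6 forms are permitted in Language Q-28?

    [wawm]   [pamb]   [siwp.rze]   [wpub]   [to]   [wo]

[wawm] — σ1 onset /w/, coda /wm/ (5→3 falls) ok → permitted
[pamb] — σ1 onset /p/, coda /mb/ (3→1 falls) ok → permitted
[siwp.rze] — σ1 onset /s/, coda /wp/ (5→1 falls) ok; σ2 onset /rz/ (2C), coda /∅/ ok → permitted
[wpub] — σ1 onset /wp/ (2C), coda /b/ ok → permitted
[to] — σ1 onset /t/, coda /∅/ ok → permitted
[wo] — σ1 onset /w/, coda /∅/ ok → permitted
Permitted: [wawm], [pamb], [siwp.rze], [wpub], [to], [wo] → 6.

6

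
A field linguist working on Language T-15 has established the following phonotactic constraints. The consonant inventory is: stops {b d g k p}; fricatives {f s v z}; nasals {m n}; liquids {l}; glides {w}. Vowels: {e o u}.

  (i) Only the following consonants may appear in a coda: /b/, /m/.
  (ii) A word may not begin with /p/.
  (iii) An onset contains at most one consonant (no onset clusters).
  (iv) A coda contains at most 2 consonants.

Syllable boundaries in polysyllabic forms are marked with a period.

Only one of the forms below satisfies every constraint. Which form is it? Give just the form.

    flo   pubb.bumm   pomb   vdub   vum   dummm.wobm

vum

flo — violates constraint (iii): syllable 1 onset /fl/ has 2 consonants (> 1) → not permitted
pubb.bumm — violates constraint (ii): word begins with /p/ → not permitted
pomb — violates constraint (ii): word begins with /p/ → not permitted
vdub — violates constraint (iii): syllable 1 onset /vd/ has 2 consonants (> 1) → not permitted
vum — σ1 onset /v/, coda /m/ ok → permitted
dummm.wobm — violates constraint (iv): syllable 1 coda /mmm/ has 3 consonants (> 2) → not permitted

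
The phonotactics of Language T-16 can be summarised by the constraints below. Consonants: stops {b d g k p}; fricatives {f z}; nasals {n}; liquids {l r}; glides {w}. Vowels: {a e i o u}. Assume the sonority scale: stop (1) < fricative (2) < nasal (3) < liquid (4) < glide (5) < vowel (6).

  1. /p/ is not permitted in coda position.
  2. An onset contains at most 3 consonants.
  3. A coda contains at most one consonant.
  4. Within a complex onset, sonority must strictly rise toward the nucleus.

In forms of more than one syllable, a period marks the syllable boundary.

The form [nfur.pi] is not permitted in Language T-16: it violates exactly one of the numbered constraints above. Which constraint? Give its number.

4

[nfur.pi]: syllable 1 onset /nf/: /n/ (nasal, 3) → /f/ (fricative, 2) does not rise.
This is a violation of constraint 4: "Within a complex onset, sonority must strictly rise toward the nucleus."
The remaining constraints (1, 2, 3) are satisfied.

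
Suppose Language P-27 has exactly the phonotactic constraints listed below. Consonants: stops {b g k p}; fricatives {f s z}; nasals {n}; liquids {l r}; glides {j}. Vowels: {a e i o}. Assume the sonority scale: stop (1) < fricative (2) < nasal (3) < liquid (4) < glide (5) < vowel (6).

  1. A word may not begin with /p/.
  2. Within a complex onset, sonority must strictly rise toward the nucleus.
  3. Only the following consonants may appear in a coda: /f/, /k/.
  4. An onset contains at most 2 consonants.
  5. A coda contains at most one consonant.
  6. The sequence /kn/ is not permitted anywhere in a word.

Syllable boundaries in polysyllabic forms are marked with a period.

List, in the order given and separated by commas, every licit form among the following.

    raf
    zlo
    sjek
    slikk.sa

raf, zlo, sjek

raf — σ1 onset /r/, coda /f/ ok → licit
zlo — σ1 onset /zl/ (2→4 rises), coda /∅/ ok → licit
sjek — σ1 onset /sj/ (2→5 rises), coda /k/ ok → licit
slikk.sa — violates constraint 5: syllable 1 coda /kk/ has 2 consonants (> 1) → illicit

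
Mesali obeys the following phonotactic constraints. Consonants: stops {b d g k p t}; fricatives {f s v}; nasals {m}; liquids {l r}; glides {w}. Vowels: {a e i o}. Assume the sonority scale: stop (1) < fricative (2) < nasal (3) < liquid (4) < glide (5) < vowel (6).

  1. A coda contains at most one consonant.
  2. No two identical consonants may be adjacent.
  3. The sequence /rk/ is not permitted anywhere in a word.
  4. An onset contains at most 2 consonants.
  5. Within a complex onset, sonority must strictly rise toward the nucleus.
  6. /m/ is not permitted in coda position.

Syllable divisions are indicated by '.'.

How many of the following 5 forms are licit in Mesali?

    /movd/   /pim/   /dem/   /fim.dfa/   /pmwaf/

0

/movd/ — violates constraint 1: syllable 1 coda /vd/ has 2 consonants (> 1) → illicit
/pim/ — violates constraint 6: syllable 1 coda contains /m/ → illicit
/dem/ — violates constraint 6: syllable 1 coda contains /m/ → illicit
/fim.dfa/ — violates constraint 6: syllable 1 coda contains /m/ → illicit
/pmwaf/ — violates constraint 4: syllable 1 onset /pmw/ has 3 consonants (> 2) → illicit
No form is licit → 0.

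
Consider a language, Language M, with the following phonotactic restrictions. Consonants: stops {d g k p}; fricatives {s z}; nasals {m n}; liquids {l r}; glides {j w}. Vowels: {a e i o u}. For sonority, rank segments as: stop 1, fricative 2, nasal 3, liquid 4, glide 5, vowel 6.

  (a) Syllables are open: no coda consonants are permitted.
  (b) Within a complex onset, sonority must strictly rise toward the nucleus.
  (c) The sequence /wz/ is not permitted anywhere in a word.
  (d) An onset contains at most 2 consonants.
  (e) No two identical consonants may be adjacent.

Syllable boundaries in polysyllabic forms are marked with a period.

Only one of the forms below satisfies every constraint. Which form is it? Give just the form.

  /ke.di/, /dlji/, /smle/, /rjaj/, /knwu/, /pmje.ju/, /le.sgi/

/ke.di/

/ke.di/ — σ1 onset /k/, coda /∅/ ok; σ2 onset /d/, coda /∅/ ok → phonotactically legal
/dlji/ — violates constraint (d): syllable 1 onset /dlj/ has 3 consonants (> 2) → phonotactically illegal
/smle/ — violates constraint (d): syllable 1 onset /sml/ has 3 consonants (> 2) → phonotactically illegal
/rjaj/ — violates constraint (a): syllable 1 coda /j/ has 1 consonant (> 0) → phonotactically illegal
/knwu/ — violates constraint (d): syllable 1 onset /knw/ has 3 consonants (> 2) → phonotactically illegal
/pmje.ju/ — violates constraint (d): syllable 1 onset /pmj/ has 3 consonants (> 2) → phonotactically illegal
/le.sgi/ — violates constraint (b): syllable 2 onset /sg/: /s/ (fricative, 2) → /g/ (stop, 1) does not rise → phonotactically illegal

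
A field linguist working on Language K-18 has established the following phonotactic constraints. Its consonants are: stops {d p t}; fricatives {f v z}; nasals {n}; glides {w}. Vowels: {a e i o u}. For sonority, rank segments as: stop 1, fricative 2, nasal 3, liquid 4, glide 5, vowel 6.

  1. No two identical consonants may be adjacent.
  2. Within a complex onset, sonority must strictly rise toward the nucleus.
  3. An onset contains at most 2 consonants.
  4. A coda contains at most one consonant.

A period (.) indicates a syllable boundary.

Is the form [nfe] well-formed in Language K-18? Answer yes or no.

no

[nfe] — violates constraint 2: syllable 1 onset /nf/: /n/ (nasal, 3) → /f/ (fricative, 2) does not rise → ill-formed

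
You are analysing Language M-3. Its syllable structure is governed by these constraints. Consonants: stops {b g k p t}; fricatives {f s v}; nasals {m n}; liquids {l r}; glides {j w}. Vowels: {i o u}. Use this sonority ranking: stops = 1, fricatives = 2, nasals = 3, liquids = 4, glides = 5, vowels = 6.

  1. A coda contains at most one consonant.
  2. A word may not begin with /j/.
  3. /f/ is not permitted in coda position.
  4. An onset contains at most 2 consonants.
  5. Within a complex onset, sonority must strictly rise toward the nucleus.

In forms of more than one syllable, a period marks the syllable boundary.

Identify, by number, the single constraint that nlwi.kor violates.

nlwi.kor: syllable 1 onset /nlw/ has 3 consonants (> 2).
This is a violation of constraint 4: "An onset contains at most 2 consonants."
The remaining constraints (1, 2, 3, 5) are satisfied.

4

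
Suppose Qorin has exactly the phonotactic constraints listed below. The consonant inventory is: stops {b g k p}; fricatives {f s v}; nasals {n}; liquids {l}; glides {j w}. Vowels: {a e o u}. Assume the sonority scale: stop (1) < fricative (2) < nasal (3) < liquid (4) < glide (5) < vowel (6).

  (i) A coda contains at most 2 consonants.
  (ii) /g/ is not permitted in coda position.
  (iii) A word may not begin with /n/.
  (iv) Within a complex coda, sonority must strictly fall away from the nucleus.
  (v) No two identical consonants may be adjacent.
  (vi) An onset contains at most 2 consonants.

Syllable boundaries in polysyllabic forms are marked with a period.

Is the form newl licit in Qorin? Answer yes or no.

no

newl — violates constraint (iii): word begins with /n/ → illicit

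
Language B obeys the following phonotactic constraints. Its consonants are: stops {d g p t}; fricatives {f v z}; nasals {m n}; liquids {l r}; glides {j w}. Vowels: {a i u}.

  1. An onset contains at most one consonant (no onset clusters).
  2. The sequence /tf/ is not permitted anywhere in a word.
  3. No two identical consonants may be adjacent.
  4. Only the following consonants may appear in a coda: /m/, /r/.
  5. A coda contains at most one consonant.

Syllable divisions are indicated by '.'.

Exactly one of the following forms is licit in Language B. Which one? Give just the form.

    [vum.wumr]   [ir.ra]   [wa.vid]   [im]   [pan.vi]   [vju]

[im]

[vum.wumr] — violates constraint 5: syllable 2 coda /mr/ has 2 consonants (> 1) → illicit
[ir.ra] — violates constraint 3: adjacent identical consonants /rr/ → illicit
[wa.vid] — violates constraint 4: syllable 2 coda contains /d/, which is not a licensed coda consonant → illicit
[im] — σ1 onset /∅/, coda /m/ ok → licit
[pan.vi] — violates constraint 4: syllable 1 coda contains /n/, which is not a licensed coda consonant → illicit
[vju] — violates constraint 1: syllable 1 onset /vj/ has 2 consonants (> 1) → illicit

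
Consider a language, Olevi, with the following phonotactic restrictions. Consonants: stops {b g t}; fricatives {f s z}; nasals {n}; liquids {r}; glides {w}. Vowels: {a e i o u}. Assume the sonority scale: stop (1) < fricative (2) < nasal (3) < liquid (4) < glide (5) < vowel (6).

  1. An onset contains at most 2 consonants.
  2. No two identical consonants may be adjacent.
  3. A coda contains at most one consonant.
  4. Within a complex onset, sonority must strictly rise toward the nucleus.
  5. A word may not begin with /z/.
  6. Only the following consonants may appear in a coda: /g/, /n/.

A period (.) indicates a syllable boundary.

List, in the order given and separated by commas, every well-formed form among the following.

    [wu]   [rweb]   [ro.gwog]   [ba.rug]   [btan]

[wu], [ro.gwog], [ba.rug]

[wu] — σ1 onset /w/, coda /∅/ ok → well-formed
[rweb] — violates constraint 6: syllable 1 coda contains /b/, which is not a licensed coda consonant → ill-formed
[ro.gwog] — σ1 onset /r/, coda /∅/ ok; σ2 onset /gw/ (1→5 rises), coda /g/ ok → well-formed
[ba.rug] — σ1 onset /b/, coda /∅/ ok; σ2 onset /r/, coda /g/ ok → well-formed
[btan] — violates constraint 4: syllable 1 onset /bt/: /b/ (stop, 1) → /t/ (stop, 1) does not rise → ill-formed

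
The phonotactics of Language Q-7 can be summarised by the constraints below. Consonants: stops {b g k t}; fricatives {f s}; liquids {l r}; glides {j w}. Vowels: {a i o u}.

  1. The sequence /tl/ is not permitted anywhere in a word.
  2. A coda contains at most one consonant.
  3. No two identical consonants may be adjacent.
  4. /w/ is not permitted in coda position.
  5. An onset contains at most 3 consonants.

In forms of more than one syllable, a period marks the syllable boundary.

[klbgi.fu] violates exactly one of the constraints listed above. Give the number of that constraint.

[klbgi.fu]: syllable 1 onset /klbg/ has 4 consonants (> 3).
This is a violation of constraint 5: "An onset contains at most 3 consonants."
The remaining constraints (1, 2, 3, 4) are satisfied.

5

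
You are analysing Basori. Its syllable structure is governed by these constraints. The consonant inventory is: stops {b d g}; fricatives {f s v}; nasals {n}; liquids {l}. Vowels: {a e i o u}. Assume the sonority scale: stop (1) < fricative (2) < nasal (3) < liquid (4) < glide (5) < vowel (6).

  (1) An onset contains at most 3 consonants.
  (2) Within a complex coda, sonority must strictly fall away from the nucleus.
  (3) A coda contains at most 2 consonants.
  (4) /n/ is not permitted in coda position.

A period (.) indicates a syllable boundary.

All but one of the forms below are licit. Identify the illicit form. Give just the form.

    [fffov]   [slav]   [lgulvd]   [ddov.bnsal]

[fffov] — σ1 onset /fff/ (3C), coda /v/ ok → licit
[slav] — σ1 onset /sl/ (2C), coda /v/ ok → licit
[lgulvd] — violates constraint 3: syllable 1 coda /lvd/ has 3 consonants (> 2) → illicit
[ddov.bnsal] — σ1 onset /dd/ (2C), coda /v/ ok; σ2 onset /bns/ (3C), coda /l/ ok → licit

[lgulvd]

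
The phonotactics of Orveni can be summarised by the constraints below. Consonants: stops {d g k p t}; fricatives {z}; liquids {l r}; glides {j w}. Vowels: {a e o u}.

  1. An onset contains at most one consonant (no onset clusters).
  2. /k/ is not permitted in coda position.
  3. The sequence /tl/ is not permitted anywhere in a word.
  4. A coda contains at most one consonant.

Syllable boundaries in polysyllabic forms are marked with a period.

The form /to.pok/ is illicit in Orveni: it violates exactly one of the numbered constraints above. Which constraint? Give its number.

2

/to.pok/: syllable 2 coda contains /k/.
This is a violation of constraint 2: "/k/ is not permitted in coda position."
The remaining constraints (1, 3, 4) are satisfied.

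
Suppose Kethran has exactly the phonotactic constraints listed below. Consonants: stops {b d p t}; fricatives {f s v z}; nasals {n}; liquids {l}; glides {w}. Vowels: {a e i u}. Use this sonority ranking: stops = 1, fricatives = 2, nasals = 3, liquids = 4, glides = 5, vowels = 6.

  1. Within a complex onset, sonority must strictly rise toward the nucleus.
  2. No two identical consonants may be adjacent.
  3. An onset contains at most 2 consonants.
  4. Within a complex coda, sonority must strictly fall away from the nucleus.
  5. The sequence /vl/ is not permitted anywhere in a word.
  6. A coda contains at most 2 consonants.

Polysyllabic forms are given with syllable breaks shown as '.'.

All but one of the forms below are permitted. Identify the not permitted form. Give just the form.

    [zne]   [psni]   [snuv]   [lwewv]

[psni]

[zne] — σ1 onset /zn/ (2→3 rises), coda /∅/ ok → permitted
[psni] — violates constraint 3: syllable 1 onset /psn/ has 3 consonants (> 2) → not permitted
[snuv] — σ1 onset /sn/ (2→3 rises), coda /v/ ok → permitted
[lwewv] — σ1 onset /lw/ (4→5 rises), coda /wv/ (5→2 falls) ok → permitted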